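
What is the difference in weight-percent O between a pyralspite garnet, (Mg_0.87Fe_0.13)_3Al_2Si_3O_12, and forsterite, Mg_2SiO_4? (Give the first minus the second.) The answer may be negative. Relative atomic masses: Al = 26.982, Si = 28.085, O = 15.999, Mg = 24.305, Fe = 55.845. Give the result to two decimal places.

M((Mg_0.87Fe_0.13)_3Al_2Si_3O_12) = 415.423 g/mol, so wt% O = 191.988/415.423 × 100 = 46.22%.
M(Mg_2SiO_4) = 140.691 g/mol, so wt% O = 63.996/140.691 × 100 = 45.49%.
46.22 − 45.49 = 0.73 pp.

0.73 percentage points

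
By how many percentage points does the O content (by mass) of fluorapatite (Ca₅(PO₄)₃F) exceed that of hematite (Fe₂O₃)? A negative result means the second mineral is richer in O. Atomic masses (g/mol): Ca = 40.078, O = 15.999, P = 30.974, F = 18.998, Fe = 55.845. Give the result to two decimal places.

8.01 percentage points

O in Ca₅(PO₄)₃F: molar mass 504.298 g/mol; 12×15.999 = 191.988 g → 38.07 wt%.
O in Fe₂O₃: molar mass 159.687 g/mol; 3×15.999 = 47.997 g → 30.06 wt%.
Difference = 38.07 − 30.06 = 8.01 percentage points.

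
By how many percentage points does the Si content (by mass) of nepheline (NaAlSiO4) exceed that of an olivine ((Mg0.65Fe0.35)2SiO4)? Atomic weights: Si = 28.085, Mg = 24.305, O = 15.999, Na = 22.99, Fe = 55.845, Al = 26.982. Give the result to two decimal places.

M(NaAlSiO4) = 142.053 g/mol, so wt% Si = 28.085/142.053 × 100 = 19.77%.
M((Mg0.65Fe0.35)2SiO4) = 162.769 g/mol, so wt% Si = 28.085/162.769 × 100 = 17.25%.
19.77 − 17.25 = 2.52 pp.

2.52 percentage points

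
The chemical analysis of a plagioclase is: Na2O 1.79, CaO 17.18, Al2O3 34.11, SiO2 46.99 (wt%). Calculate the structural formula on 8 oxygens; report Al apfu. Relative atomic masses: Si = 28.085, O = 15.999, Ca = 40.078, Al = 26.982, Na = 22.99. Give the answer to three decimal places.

1.844 Al apfu

Na2O: 1.79/61.979 = 0.02888 mol → 0.05776 mol Na, 0.02888 mol O.
CaO: 17.18/56.077 = 0.30636 mol → 0.30636 mol Ca, 0.30636 mol O.
Al2O3: 34.11/101.961 = 0.33454 mol → 0.66908 mol Al, 1.00362 mol O.
SiO2: 46.99/60.083 = 0.78208 mol → 0.78208 mol Si, 1.56416 mol O.
Total oxygen = 2.90302 mol. Normalization factor = 8/2.90302 = 2.75575.
Al per 8 O = 0.66908 × 2.75575 = 1.844.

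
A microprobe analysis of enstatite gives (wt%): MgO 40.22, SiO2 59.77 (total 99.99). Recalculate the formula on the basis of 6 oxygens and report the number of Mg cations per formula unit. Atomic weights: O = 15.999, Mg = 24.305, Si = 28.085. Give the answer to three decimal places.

2.004 Mg apfu

40.22 wt% MgO ÷ 40.304 g/mol = 0.99792 mol, giving 0.99792 Mg and 0.99792 O.
59.77 wt% SiO2 ÷ 60.083 g/mol = 0.99479 mol, giving 0.99479 Si and 1.98958 O.
Oxygen sums to 2.98750; scaling by 6/2.98750 = 2.00837 puts the formula on 6 O.
Mg: 0.99792 × 2.00837 = 2.004 atoms per formula unit.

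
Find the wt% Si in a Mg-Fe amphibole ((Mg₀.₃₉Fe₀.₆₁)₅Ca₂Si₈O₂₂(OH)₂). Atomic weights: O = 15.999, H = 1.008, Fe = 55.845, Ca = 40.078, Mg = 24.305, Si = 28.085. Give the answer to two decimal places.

24.73 mass %

Molar mass of (Mg₀.₃₉Fe₀.₆₁)₅Ca₂Si₈O₂₂(OH)₂: 1.95·24.305 + 3.05·55.845 + 2·40.078 + 8·28.085 + 24·15.999 + 2·1.008 = 908.550 g/mol.
Mass of Si per formula unit: 8 × 28.085 = 224.680 g.
Weight fraction Si = 224.680 / 908.550 = 0.2473.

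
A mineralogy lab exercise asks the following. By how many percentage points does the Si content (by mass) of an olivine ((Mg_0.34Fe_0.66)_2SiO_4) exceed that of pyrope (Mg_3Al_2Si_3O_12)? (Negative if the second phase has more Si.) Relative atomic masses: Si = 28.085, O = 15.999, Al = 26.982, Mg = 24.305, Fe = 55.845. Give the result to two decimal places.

M((Mg_0.34Fe_0.66)_2SiO_4) = 182.324 g/mol, so wt% Si = 28.085/182.324 × 100 = 15.40%.
M(Mg_3Al_2Si_3O_12) = 403.122 g/mol, so wt% Si = 84.255/403.122 × 100 = 20.90%.
15.40 − 20.90 = -5.50 pp.

-5.50 percentage points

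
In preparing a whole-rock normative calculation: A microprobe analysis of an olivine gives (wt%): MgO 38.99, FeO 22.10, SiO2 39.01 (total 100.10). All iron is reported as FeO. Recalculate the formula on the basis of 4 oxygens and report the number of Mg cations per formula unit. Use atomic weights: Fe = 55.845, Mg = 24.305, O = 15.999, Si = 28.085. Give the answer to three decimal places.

1.504 Mg apfu

38.99 wt% MgO ÷ 40.304 g/mol = 0.96740 mol, giving 0.96740 Mg and 0.96740 O.
22.10 wt% FeO ÷ 71.844 g/mol = 0.30761 mol, giving 0.30761 Fe and 0.30761 O.
39.01 wt% SiO2 ÷ 60.083 g/mol = 0.64927 mol, giving 0.64927 Si and 1.29854 O.
Oxygen sums to 2.57355; scaling by 4/2.57355 = 1.55427 puts the formula on 4 O.
Mg: 0.96740 × 1.55427 = 1.504 atoms per formula unit.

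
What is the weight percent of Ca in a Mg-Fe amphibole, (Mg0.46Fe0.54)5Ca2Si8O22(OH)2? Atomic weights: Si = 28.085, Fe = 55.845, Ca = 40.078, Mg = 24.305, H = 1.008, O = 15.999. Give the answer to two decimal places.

8.93 mass %

Formula mass = 2.30·24.305 + 2.70·55.845 + 2·40.078 + 8·28.085 + 24·15.999 + 2·1.008 = 897.511 g/mol, of which 80.156 g is Ca.
So Ca makes up 80.156/897.511 = 0.0893 of the mass, i.e. 8.93%.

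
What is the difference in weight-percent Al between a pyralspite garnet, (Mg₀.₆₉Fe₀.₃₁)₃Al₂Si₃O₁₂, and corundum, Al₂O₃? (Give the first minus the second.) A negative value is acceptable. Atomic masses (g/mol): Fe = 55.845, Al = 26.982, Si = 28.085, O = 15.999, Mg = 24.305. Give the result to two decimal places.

-40.45 percentage points

M((Mg₀.₆₉Fe₀.₃₁)₃Al₂Si₃O₁₂) = 432.454 g/mol, so wt% Al = 53.964/432.454 × 100 = 12.48%.
M(Al₂O₃) = 101.961 g/mol, so wt% Al = 53.964/101.961 × 100 = 52.93%.
12.48 − 52.93 = -40.45 pp.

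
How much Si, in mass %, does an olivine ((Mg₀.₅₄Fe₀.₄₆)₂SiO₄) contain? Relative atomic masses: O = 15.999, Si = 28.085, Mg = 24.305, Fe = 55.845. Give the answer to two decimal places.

Formula mass = 1.08×24.305 + 0.92×55.845 + 1×28.085 + 4×15.999 = 169.708 g/mol, of which 28.085 g is Si.
So Si makes up 28.085/169.708 = 0.1655 of the mass, i.e. 16.55%.

16.55 mass %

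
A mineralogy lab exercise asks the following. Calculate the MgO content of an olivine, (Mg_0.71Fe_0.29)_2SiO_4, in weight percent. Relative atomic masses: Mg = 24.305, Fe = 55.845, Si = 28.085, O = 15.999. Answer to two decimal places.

36.00 wt%

Molar mass of (Mg_0.71Fe_0.29)_2SiO_4 = 1.42*24.305 + 0.58*55.845 + 1*28.085 + 4*15.999 = 158.984 g/mol.
Each formula unit contains 1.42 Mg, equivalent to 1.42/1 = 1.4200 mol MgO.
M(MgO) = 1×24.305 + 1×15.999 = 40.304 g/mol.
Mass of MgO per formula unit = 1.4200 × 40.304 = 57.232 g.
MgO wt% = 57.232 / 158.984 × 100 = 36.00%.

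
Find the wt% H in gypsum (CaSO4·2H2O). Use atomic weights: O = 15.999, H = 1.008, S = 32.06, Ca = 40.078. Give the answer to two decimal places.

Molar mass of CaSO4·2H2O: 1×40.078 + 1×32.06 + 6×15.999 + 4×1.008 = 172.164 g/mol.
Mass of H per formula unit: 4 × 1.008 = 4.032 g.
Weight fraction H = 4.032 / 172.164 = 0.0234.

2.34 wt%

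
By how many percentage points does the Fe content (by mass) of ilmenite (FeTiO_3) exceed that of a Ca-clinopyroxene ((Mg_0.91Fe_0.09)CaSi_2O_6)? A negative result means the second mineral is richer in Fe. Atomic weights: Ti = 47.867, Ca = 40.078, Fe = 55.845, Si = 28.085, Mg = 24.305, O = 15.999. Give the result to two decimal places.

34.52 percentage points

Fe in FeTiO_3: molar mass 151.709 g/mol; 1×55.845 = 55.845 g → 36.81 wt%.
Fe in (Mg_0.91Fe_0.09)CaSi_2O_6: molar mass 219.386 g/mol; 0.09×55.845 = 5.026 g → 2.29 wt%.
Difference = 36.81 − 2.29 = 34.52 percentage points.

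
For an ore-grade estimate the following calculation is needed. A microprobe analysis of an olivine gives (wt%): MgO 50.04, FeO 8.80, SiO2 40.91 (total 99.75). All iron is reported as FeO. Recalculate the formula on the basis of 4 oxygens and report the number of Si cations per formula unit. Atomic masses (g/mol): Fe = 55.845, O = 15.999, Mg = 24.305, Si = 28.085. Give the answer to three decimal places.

0.999 Si apfu

MgO (M=40.304): mol = 1.24156; Mg = 1.24156, O = 1.24156.
FeO (M=71.844): mol = 0.12249; Fe = 0.12249, O = 0.12249.
SiO2 (M=60.083): mol = 0.68089; Si = 0.68089, O = 1.36178.
ΣO = 2.72583; factor = 4/ΣO = 1.46744.
Si apfu = 0.68089 × 1.46744 = 0.999.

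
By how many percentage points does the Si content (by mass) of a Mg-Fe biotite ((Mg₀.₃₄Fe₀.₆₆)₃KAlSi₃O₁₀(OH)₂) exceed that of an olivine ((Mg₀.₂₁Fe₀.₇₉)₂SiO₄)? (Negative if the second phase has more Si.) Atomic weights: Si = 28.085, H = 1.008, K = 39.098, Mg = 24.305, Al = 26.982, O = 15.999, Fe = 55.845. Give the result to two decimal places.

M((Mg₀.₃₄Fe₀.₆₆)₃KAlSi₃O₁₀(OH)₂) = 479.703 g/mol, so wt% Si = 84.255/479.703 × 100 = 17.56%.
M((Mg₀.₂₁Fe₀.₇₉)₂SiO₄) = 190.524 g/mol, so wt% Si = 28.085/190.524 × 100 = 14.74%.
17.56 − 14.74 = 2.82 pp.

2.82 percentage points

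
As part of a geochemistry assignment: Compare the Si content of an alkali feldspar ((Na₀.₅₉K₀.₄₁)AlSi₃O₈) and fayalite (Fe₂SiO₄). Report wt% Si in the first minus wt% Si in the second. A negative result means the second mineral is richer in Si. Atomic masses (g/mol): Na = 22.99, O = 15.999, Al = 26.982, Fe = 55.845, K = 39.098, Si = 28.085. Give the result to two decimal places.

M((Na₀.₅₉K₀.₄₁)AlSi₃O₈) = 268.823 g/mol, so wt% Si = 84.255/268.823 × 100 = 31.34%.
M(Fe₂SiO₄) = 203.771 g/mol, so wt% Si = 28.085/203.771 × 100 = 13.78%.
31.34 − 13.78 = 17.56 pp.

17.56 percentage points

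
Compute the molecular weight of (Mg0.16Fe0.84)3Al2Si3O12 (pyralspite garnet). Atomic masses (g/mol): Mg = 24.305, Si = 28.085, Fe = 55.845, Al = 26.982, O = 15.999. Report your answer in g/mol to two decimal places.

482.60 g/mol

Mg: 0.48 × 24.305 = 11.6664
Fe: 2.52 × 55.845 = 140.7294
Al: 2 × 26.982 = 53.9640
Si: 3 × 28.085 = 84.2550
O: 12 × 15.999 = 191.9880
Summing the contributions gives the formula mass.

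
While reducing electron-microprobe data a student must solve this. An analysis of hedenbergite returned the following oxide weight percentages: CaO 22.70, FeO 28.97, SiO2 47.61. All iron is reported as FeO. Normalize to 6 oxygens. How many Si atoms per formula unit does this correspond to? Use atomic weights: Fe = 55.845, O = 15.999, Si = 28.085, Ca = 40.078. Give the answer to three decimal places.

22.70 wt% CaO ÷ 56.077 g/mol = 0.40480 mol, giving 0.40480 Ca and 0.40480 O.
28.97 wt% FeO ÷ 71.844 g/mol = 0.40323 mol, giving 0.40323 Fe and 0.40323 O.
47.61 wt% SiO2 ÷ 60.083 g/mol = 0.79240 mol, giving 0.79240 Si and 1.58480 O.
Oxygen sums to 2.39283; scaling by 6/2.39283 = 2.50749 puts the formula on 6 O.
Si: 0.79240 × 2.50749 = 1.987 atoms per formula unit.

1.987 Si apfu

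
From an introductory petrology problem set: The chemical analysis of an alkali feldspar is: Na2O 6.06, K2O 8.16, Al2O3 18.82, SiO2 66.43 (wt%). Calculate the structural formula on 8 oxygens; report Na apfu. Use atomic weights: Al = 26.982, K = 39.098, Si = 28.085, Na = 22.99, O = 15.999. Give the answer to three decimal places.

6.06 wt% Na2O ÷ 61.979 g/mol = 0.09778 mol, giving 0.19556 Na and 0.09778 O.
8.16 wt% K2O ÷ 94.195 g/mol = 0.08663 mol, giving 0.17326 K and 0.08663 O.
18.82 wt% Al2O3 ÷ 101.961 g/mol = 0.18458 mol, giving 0.36916 Al and 0.55374 O.
66.43 wt% SiO2 ÷ 60.083 g/mol = 1.10564 mol, giving 1.10564 Si and 2.21128 O.
Oxygen sums to 2.94943; scaling by 8/2.94943 = 2.71239 puts the formula on 8 O.
Na: 0.19556 × 2.71239 = 0.530 atoms per formula unit.

0.530 Na apfu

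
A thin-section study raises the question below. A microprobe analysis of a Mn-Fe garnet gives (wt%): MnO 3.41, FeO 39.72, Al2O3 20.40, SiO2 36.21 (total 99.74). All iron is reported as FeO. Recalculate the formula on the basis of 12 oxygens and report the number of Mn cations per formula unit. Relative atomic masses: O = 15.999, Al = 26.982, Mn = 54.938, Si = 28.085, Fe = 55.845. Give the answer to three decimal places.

0.240 Mn apfu

MnO: 3.41/70.937 = 0.04807 mol → 0.04807 mol Mn, 0.04807 mol O.
FeO: 39.72/71.844 = 0.55286 mol → 0.55286 mol Fe, 0.55286 mol O.
Al2O3: 20.40/101.961 = 0.20008 mol → 0.40016 mol Al, 0.60024 mol O.
SiO2: 36.21/60.083 = 0.60267 mol → 0.60267 mol Si, 1.20534 mol O.
Total oxygen = 2.40651 mol. Normalization factor = 12/2.40651 = 4.98647.
Mn per 12 O = 0.04807 × 4.98647 = 0.240.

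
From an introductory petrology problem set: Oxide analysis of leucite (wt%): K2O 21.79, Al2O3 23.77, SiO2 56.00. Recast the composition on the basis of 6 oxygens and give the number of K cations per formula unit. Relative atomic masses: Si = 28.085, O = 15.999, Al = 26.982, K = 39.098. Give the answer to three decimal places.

0.993 K apfu

K2O: 21.79/94.195 = 0.23133 mol → 0.46266 mol K, 0.23133 mol O.
Al2O3: 23.77/101.961 = 0.23313 mol → 0.46626 mol Al, 0.69939 mol O.
SiO2: 56.00/60.083 = 0.93204 mol → 0.93204 mol Si, 1.86408 mol O.
Total oxygen = 2.79480 mol. Normalization factor = 6/2.79480 = 2.14684.
K per 6 O = 0.46266 × 2.14684 = 0.993.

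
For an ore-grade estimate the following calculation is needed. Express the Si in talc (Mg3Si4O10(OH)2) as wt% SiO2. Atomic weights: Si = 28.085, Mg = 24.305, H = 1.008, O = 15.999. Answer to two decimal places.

Molar mass of Mg3Si4O10(OH)2 = 3×24.305 + 4×28.085 + 12×15.999 + 2×1.008 = 379.259 g/mol.
Each formula unit contains 4 Si, equivalent to 4/1 = 4.0000 mol SiO2.
M(SiO2) = 1×28.085 + 2×15.999 = 60.083 g/mol.
Mass of SiO2 per formula unit = 4.0000 × 60.083 = 240.332 g.
SiO2 wt% = 240.332 / 379.259 × 100 = 63.37%.

63.37 wt%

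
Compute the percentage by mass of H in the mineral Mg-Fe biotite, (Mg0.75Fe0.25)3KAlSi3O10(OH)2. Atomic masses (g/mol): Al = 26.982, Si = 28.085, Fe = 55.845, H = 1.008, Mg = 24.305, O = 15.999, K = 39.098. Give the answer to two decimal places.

0.46 wt%

M((Mg0.75Fe0.25)3KAlSi3O10(OH)2) = 440.909 g/mol.
H contributes 2 × 1.008 = 2.016 g per mole.
2.016/440.909 = 0.0046 → 0.46%.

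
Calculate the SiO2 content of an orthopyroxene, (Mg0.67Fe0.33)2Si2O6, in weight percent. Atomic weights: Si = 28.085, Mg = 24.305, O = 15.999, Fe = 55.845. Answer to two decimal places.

Formula mass = 221.590 g/mol.
2 Si → 2.0000 mol SiO2 per formula unit; M(SiO2) = 60.083, so SiO2 mass = 120.166 g.
120.166/221.590 × 100 = 54.23 wt%.

54.23 wt%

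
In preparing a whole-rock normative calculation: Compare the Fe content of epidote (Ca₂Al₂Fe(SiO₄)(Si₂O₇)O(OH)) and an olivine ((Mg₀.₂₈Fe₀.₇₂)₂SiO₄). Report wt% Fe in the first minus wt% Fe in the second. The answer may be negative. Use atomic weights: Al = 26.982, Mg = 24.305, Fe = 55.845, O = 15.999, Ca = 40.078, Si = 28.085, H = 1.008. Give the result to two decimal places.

-31.65 percentage points

Fe in Ca₂Al₂Fe(SiO₄)(Si₂O₇)O(OH): molar mass 483.215 g/mol; 1×55.845 = 55.845 g → 11.56 wt%.
Fe in (Mg₀.₂₈Fe₀.₇₂)₂SiO₄: molar mass 186.109 g/mol; 1.44×55.845 = 80.417 g → 43.21 wt%.
Difference = 11.56 − 43.21 = -31.65 percentage points.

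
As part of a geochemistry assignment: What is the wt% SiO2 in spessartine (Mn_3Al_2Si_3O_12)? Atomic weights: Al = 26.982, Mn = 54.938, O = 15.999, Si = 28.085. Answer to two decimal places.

M(Mn_3Al_2Si_3O_12) = 495.021 g/mol; M(SiO2) = 60.083 g/mol.
Moles SiO2 per formula unit = 3 Si ÷ 1 = 3.0000.
SiO2 fraction = (3.0000 × 60.083) / 495.021 = 180.249/495.021 = 0.3641.

36.41 wt%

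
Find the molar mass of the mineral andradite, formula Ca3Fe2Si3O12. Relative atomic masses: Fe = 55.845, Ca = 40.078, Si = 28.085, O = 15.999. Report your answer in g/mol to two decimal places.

The formula mass is the sum 3*40.078 + 2*55.845 + 3*28.085 + 12*15.999.

508.17 g/mol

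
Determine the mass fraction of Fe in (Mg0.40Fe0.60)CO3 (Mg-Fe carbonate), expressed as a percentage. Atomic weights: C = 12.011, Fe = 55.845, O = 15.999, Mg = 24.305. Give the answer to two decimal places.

Formula mass = 0.40*24.305 + 0.60*55.845 + 1*12.011 + 3*15.999 = 103.237 g/mol, of which 33.507 g is Fe.
So Fe makes up 33.507/103.237 = 0.3246 of the mass, i.e. 32.46%.

32.46 mass %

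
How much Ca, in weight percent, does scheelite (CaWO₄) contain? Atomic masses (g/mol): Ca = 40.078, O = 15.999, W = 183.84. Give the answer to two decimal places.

Molar mass of CaWO₄: 1×40.078 + 1×183.84 + 4×15.999 = 287.914 g/mol.
Mass of Ca per formula unit: 1 × 40.078 = 40.078 g.
Weight fraction Ca = 40.078 / 287.914 = 0.1392.

13.92 weight percent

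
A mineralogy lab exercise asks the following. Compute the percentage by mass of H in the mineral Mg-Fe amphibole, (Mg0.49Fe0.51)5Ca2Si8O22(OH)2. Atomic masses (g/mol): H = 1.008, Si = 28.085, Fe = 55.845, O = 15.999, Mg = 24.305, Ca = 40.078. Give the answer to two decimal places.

0.23 wt%

Molar mass of (Mg0.49Fe0.51)5Ca2Si8O22(OH)2: 2.45*24.305 + 2.55*55.845 + 2*40.078 + 8*28.085 + 24*15.999 + 2*1.008 = 892.780 g/mol.
Mass of H per formula unit: 2 × 1.008 = 2.016 g.
Weight fraction H = 2.016 / 892.780 = 0.0023.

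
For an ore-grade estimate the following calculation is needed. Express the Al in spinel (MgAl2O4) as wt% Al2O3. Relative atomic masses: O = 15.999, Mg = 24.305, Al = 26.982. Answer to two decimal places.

M(MgAl2O4) = 142.265 g/mol; M(Al2O3) = 101.961 g/mol.
Moles Al2O3 per formula unit = 2 Al ÷ 2 = 1.0000.
Al2O3 fraction = (1.0000 × 101.961) / 142.265 = 101.961/142.265 = 0.7167.

71.67 wt%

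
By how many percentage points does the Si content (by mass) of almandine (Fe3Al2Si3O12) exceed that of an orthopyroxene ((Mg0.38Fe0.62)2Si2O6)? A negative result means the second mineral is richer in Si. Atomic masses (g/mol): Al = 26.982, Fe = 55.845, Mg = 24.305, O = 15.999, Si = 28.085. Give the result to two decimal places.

-6.49 percentage points

M(Fe3Al2Si3O12) = 497.742 g/mol, so wt% Si = 84.255/497.742 × 100 = 16.93%.
M((Mg0.38Fe0.62)2Si2O6) = 239.884 g/mol, so wt% Si = 56.170/239.884 × 100 = 23.42%.
16.93 − 23.42 = -6.49 pp.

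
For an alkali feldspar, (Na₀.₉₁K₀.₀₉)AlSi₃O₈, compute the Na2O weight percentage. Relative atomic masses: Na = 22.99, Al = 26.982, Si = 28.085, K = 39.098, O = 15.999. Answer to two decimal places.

10.70 wt%

Formula mass = 263.669 g/mol.
0.91 Na → 0.4550 mol Na2O per formula unit; M(Na2O) = 61.979, so Na2O mass = 28.200 g.
28.200/263.669 × 100 = 10.70 wt%.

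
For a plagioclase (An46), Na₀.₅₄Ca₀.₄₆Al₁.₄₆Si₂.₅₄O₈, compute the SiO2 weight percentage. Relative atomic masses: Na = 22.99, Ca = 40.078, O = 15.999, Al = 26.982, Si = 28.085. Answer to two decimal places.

M(Na₀.₅₄Ca₀.₄₆Al₁.₄₆Si₂.₅₄O₈) = 269.572 g/mol; M(SiO2) = 60.083 g/mol.
Moles SiO2 per formula unit = 2.54 Si ÷ 1 = 2.5400.
SiO2 fraction = (2.5400 × 60.083) / 269.572 = 152.611/269.572 = 0.5661.

56.61 wt%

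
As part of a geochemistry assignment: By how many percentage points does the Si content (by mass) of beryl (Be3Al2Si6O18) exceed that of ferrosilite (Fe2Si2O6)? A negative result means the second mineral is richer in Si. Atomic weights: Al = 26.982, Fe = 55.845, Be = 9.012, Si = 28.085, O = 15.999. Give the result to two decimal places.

Si in Be3Al2Si6O18: molar mass 537.492 g/mol; 6×28.085 = 168.510 g → 31.35 wt%.
Si in Fe2Si2O6: molar mass 263.854 g/mol; 2×28.085 = 56.170 g → 21.29 wt%.
Difference = 31.35 − 21.29 = 10.06 percentage points.

10.06 percentage points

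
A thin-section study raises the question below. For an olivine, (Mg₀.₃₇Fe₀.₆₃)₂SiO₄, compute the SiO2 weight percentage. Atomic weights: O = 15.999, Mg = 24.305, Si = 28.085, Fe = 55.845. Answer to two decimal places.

M((Mg₀.₃₇Fe₀.₆₃)₂SiO₄) = 180.431 g/mol; M(SiO2) = 60.083 g/mol.
Moles SiO2 per formula unit = 1 Si ÷ 1 = 1.0000.
SiO2 fraction = (1.0000 × 60.083) / 180.431 = 60.083/180.431 = 0.3330.

33.30 wt%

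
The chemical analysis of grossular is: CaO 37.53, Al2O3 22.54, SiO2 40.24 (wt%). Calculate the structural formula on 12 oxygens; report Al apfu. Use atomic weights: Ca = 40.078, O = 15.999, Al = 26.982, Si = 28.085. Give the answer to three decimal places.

1.986 Al apfu

CaO: 37.53/56.077 = 0.66926 mol → 0.66926 mol Ca, 0.66926 mol O.
Al2O3: 22.54/101.961 = 0.22106 mol → 0.44212 mol Al, 0.66318 mol O.
SiO2: 40.24/60.083 = 0.66974 mol → 0.66974 mol Si, 1.33948 mol O.
Total oxygen = 2.67192 mol. Normalization factor = 12/2.67192 = 4.49115.
Al per 12 O = 0.44212 × 4.49115 = 1.986.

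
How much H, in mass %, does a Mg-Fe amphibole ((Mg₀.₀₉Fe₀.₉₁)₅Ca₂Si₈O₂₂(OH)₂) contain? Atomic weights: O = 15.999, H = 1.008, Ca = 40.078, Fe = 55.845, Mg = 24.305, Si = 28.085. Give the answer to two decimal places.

M((Mg₀.₀₉Fe₀.₉₁)₅Ca₂Si₈O₂₂(OH)₂) = 955.860 g/mol.
H contributes 2 × 1.008 = 2.016 g per mole.
2.016/955.860 = 0.0021 → 0.21%.

0.21 mass %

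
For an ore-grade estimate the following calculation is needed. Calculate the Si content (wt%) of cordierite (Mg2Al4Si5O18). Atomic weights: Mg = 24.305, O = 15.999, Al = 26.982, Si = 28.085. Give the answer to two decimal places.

24.01 wt%

Molar mass of Mg2Al4Si5O18: 2*24.305 + 4*26.982 + 5*28.085 + 18*15.999 = 584.945 g/mol.
Mass of Si per formula unit: 5 × 28.085 = 140.425 g.
Weight fraction Si = 140.425 / 584.945 = 0.2401.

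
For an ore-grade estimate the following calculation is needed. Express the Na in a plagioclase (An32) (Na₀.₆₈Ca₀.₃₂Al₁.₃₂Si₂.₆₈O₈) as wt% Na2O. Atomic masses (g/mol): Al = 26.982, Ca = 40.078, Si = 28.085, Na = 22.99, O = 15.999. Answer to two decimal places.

7.88 wt%

Molar mass of Na₀.₆₈Ca₀.₃₂Al₁.₃₂Si₂.₆₈O₈ = 0.68*22.99 + 0.32*40.078 + 1.32*26.982 + 2.68*28.085 + 8*15.999 = 267.334 g/mol.
Each formula unit contains 0.68 Na, equivalent to 0.68/2 = 0.3400 mol Na2O.
M(Na2O) = 2×22.99 + 1×15.999 = 61.979 g/mol.
Mass of Na2O per formula unit = 0.3400 × 61.979 = 21.073 g.
Na2O wt% = 21.073 / 267.334 × 100 = 7.88%.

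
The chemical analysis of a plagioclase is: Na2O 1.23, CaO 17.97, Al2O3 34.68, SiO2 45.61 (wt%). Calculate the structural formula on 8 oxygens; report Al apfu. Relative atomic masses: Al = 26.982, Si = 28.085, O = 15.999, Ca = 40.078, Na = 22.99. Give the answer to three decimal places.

Na2O (M=61.979): mol = 0.01985; Na = 0.03970, O = 0.01985.
CaO (M=56.077): mol = 0.32045; Ca = 0.32045, O = 0.32045.
Al2O3 (M=101.961): mol = 0.34013; Al = 0.68026, O = 1.02039.
SiO2 (M=60.083): mol = 0.75912; Si = 0.75912, O = 1.51824.
ΣO = 2.87893; factor = 8/ΣO = 2.77881.
Al apfu = 0.68026 × 2.77881 = 1.890.

1.890 Al apfu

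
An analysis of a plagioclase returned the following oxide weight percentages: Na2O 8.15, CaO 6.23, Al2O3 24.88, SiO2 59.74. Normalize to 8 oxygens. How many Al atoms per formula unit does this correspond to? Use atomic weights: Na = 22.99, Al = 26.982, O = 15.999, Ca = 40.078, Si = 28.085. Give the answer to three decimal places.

Na2O (M=61.979): mol = 0.13150; Na = 0.26300, O = 0.13150.
CaO (M=56.077): mol = 0.11110; Ca = 0.11110, O = 0.11110.
Al2O3 (M=101.961): mol = 0.24401; Al = 0.48802, O = 0.73203.
SiO2 (M=60.083): mol = 0.99429; Si = 0.99429, O = 1.98858.
ΣO = 2.96321; factor = 8/ΣO = 2.69977.
Al apfu = 0.48802 × 2.69977 = 1.318.

1.318 Al apfu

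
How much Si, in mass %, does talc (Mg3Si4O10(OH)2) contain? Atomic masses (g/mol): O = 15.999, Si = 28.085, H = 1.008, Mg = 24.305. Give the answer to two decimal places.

Formula mass = 3*24.305 + 4*28.085 + 12*15.999 + 2*1.008 = 379.259 g/mol, of which 112.340 g is Si.
So Si makes up 112.340/379.259 = 0.2962 of the mass, i.e. 29.62%.

29.62 mass %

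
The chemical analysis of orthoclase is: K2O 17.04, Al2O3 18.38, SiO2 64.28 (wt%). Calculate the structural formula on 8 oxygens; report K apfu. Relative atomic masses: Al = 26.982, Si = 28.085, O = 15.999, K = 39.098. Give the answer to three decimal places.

17.04 wt% K2O ÷ 94.195 g/mol = 0.18090 mol, giving 0.36180 K and 0.18090 O.
18.38 wt% Al2O3 ÷ 101.961 g/mol = 0.18027 mol, giving 0.36054 Al and 0.54081 O.
64.28 wt% SiO2 ÷ 60.083 g/mol = 1.06985 mol, giving 1.06985 Si and 2.13970 O.
Oxygen sums to 2.86141; scaling by 8/2.86141 = 2.79582 puts the formula on 8 O.
K: 0.36180 × 2.79582 = 1.012 atoms per formula unit.

1.012 K apfu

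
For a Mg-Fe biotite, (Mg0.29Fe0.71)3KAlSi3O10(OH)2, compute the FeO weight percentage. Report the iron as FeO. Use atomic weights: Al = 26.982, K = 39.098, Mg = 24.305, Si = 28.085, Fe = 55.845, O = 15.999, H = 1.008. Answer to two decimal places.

Molar mass of (Mg0.29Fe0.71)3KAlSi3O10(OH)2 = 0.87×24.305 + 2.13×55.845 + 1×39.098 + 1×26.982 + 3×28.085 + 12×15.999 + 2×1.008 = 484.434 g/mol.
Each formula unit contains 2.13 Fe, equivalent to 2.13/1 = 2.1300 mol FeO.
M(FeO) = 1×55.845 + 1×15.999 = 71.844 g/mol.
Mass of FeO per formula unit = 2.1300 × 71.844 = 153.028 g.
FeO wt% = 153.028 / 484.434 × 100 = 31.59%.

31.59 wt%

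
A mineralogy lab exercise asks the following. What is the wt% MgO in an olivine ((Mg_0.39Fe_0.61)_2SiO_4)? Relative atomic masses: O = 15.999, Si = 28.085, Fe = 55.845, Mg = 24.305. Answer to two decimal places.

17.55 wt%

Molar mass of (Mg_0.39Fe_0.61)_2SiO_4 = 0.78×24.305 + 1.22×55.845 + 1×28.085 + 4×15.999 = 179.170 g/mol.
Each formula unit contains 0.78 Mg, equivalent to 0.78/1 = 0.7800 mol MgO.
M(MgO) = 1×24.305 + 1×15.999 = 40.304 g/mol.
Mass of MgO per formula unit = 0.7800 × 40.304 = 31.437 g.
MgO wt% = 31.437 / 179.170 × 100 = 17.55%.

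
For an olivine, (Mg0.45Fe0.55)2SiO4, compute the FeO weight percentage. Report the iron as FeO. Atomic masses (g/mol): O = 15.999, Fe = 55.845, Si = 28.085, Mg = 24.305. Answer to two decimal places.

45.06 wt%

Molar mass of (Mg0.45Fe0.55)2SiO4 = 0.90*24.305 + 1.10*55.845 + 1*28.085 + 4*15.999 = 175.385 g/mol.
Each formula unit contains 1.10 Fe, equivalent to 1.10/1 = 1.1000 mol FeO.
M(FeO) = 1×55.845 + 1×15.999 = 71.844 g/mol.
Mass of FeO per formula unit = 1.1000 × 71.844 = 79.028 g.
FeO wt% = 79.028 / 175.385 × 100 = 45.06%.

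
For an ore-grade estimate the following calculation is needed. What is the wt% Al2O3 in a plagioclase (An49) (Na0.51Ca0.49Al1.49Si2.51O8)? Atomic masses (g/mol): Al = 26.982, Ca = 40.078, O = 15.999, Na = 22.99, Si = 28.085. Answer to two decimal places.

28.13 wt%

M(Na0.51Ca0.49Al1.49Si2.51O8) = 270.052 g/mol; M(Al2O3) = 101.961 g/mol.
Moles Al2O3 per formula unit = 1.49 Al ÷ 2 = 0.7450.
Al2O3 fraction = (0.7450 × 101.961) / 270.052 = 75.961/270.052 = 0.2813.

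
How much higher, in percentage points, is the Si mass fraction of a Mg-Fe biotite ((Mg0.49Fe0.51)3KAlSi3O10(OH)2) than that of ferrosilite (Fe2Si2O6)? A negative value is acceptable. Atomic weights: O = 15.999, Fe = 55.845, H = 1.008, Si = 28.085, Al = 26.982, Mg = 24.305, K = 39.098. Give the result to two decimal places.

First mineral: 84.255 g Si in 465.510 g formula = 18.10 wt% Si.
Second mineral: 56.170 g Si in 263.854 g formula = 21.29 wt% Si.
18.10% − 21.29% gives a difference of -3.19 percentage points.

-3.19 percentage points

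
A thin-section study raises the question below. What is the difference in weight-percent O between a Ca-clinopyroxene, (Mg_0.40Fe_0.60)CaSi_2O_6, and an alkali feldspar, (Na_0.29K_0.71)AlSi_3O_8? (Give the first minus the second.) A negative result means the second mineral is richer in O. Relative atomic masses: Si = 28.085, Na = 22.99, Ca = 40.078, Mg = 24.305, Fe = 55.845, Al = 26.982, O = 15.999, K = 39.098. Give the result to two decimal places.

M((Mg_0.40Fe_0.60)CaSi_2O_6) = 235.471 g/mol, so wt% O = 95.994/235.471 × 100 = 40.77%.
M((Na_0.29K_0.71)AlSi_3O_8) = 273.656 g/mol, so wt% O = 127.992/273.656 × 100 = 46.77%.
40.77 − 46.77 = -6.00 pp.

-6.00 percentage points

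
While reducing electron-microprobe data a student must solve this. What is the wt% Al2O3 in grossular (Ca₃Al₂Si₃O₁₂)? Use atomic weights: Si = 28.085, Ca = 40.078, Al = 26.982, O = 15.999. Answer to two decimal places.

22.64 wt%

M(Ca₃Al₂Si₃O₁₂) = 450.441 g/mol; M(Al2O3) = 101.961 g/mol.
Moles Al2O3 per formula unit = 2 Al ÷ 2 = 1.0000.
Al2O3 fraction = (1.0000 × 101.961) / 450.441 = 101.961/450.441 = 0.2264.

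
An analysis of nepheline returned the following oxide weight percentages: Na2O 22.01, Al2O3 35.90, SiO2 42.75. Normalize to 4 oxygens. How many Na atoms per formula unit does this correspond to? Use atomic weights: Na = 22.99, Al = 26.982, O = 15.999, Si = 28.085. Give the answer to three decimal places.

1.002 Na apfu

Na2O (M=61.979): mol = 0.35512; Na = 0.71024, O = 0.35512.
Al2O3 (M=101.961): mol = 0.35210; Al = 0.70420, O = 1.05630.
SiO2 (M=60.083): mol = 0.71152; Si = 0.71152, O = 1.42304.
ΣO = 2.83446; factor = 4/ΣO = 1.41120.
Na apfu = 0.71024 × 1.41120 = 1.002.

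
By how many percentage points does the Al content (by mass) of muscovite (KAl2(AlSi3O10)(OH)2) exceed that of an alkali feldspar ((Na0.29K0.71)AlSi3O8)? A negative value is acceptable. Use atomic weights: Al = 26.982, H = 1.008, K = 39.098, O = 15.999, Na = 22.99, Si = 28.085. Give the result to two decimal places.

10.46 percentage points

First mineral: 80.946 g Al in 398.303 g formula = 20.32 wt% Al.
Second mineral: 26.982 g Al in 273.656 g formula = 9.86 wt% Al.
20.32% − 9.86% gives a difference of 10.46 percentage points.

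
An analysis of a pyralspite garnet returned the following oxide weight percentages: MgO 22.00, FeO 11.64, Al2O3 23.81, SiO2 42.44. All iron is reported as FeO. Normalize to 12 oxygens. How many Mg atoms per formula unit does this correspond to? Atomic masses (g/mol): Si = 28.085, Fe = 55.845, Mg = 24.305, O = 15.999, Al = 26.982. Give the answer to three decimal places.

MgO: 22.00/40.304 = 0.54585 mol → 0.54585 mol Mg, 0.54585 mol O.
FeO: 11.64/71.844 = 0.16202 mol → 0.16202 mol Fe, 0.16202 mol O.
Al2O3: 23.81/101.961 = 0.23352 mol → 0.46704 mol Al, 0.70056 mol O.
SiO2: 42.44/60.083 = 0.70636 mol → 0.70636 mol Si, 1.41272 mol O.
Total oxygen = 2.82115 mol. Normalization factor = 12/2.82115 = 4.25358.
Mg per 12 O = 0.54585 × 4.25358 = 2.322.

2.322 Mg apfu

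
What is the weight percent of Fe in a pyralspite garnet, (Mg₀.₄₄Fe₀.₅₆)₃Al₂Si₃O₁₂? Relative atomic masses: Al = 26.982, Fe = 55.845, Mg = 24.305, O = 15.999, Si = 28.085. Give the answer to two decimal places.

20.57 mass %

Formula mass = 1.32*24.305 + 1.68*55.845 + 2*26.982 + 3*28.085 + 12*15.999 = 456.109 g/mol, of which 93.820 g is Fe.
So Fe makes up 93.820/456.109 = 0.2057 of the mass, i.e. 20.57%.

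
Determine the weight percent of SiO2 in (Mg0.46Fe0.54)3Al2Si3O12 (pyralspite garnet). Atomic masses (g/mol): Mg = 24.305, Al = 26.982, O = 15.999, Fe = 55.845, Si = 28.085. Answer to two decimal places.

39.68 wt%

M((Mg0.46Fe0.54)3Al2Si3O12) = 454.217 g/mol; M(SiO2) = 60.083 g/mol.
Moles SiO2 per formula unit = 3 Si ÷ 1 = 3.0000.
SiO2 fraction = (3.0000 × 60.083) / 454.217 = 180.249/454.217 = 0.3968.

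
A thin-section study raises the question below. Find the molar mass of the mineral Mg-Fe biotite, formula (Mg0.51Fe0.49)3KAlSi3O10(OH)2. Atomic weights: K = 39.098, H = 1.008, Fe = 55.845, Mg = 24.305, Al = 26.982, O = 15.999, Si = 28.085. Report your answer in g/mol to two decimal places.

M = 1.53*24.305 + 1.47*55.845 + 1*39.098 + 1*26.982 + 3*28.085 + 12*15.999 + 2*1.008

463.62 g/mol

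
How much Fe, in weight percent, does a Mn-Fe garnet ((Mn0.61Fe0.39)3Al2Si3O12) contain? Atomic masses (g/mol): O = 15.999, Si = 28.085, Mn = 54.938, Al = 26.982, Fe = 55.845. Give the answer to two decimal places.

M((Mn0.61Fe0.39)3Al2Si3O12) = 496.082 g/mol.
Fe contributes 1.17 × 55.845 = 65.339 g per mole.
65.339/496.082 = 0.1317 → 13.17%.

13.17 weight percent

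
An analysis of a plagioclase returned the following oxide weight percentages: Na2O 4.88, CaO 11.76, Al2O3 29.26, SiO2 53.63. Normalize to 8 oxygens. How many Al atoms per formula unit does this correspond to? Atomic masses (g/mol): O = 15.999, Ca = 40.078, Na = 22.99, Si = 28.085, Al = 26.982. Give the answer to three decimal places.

Na2O: 4.88/61.979 = 0.07874 mol → 0.15748 mol Na, 0.07874 mol O.
CaO: 11.76/56.077 = 0.20971 mol → 0.20971 mol Ca, 0.20971 mol O.
Al2O3: 29.26/101.961 = 0.28697 mol → 0.57394 mol Al, 0.86091 mol O.
SiO2: 53.63/60.083 = 0.89260 mol → 0.89260 mol Si, 1.78520 mol O.
Total oxygen = 2.93456 mol. Normalization factor = 8/2.93456 = 2.72613.
Al per 8 O = 0.57394 × 2.72613 = 1.565.

1.565 Al apfu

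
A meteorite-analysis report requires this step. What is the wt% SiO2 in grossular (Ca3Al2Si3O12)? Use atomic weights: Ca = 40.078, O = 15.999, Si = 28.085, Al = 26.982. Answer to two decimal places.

40.02 wt%

Molar mass of Ca3Al2Si3O12 = 3×40.078 + 2×26.982 + 3×28.085 + 12×15.999 = 450.441 g/mol.
Each formula unit contains 3 Si, equivalent to 3/1 = 3.0000 mol SiO2.
M(SiO2) = 1×28.085 + 2×15.999 = 60.083 g/mol.
Mass of SiO2 per formula unit = 3.0000 × 60.083 = 180.249 g.
SiO2 wt% = 180.249 / 450.441 × 100 = 40.02%.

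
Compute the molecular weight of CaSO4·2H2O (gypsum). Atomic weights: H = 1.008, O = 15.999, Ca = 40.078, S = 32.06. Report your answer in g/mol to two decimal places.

172.16 g/mol

M = 1×40.078 + 1×32.06 + 6×15.999 + 4×1.008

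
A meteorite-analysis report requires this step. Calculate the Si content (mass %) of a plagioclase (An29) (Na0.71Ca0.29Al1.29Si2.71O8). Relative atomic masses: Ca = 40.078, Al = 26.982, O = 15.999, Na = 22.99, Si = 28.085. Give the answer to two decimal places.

28.52 mass %

Molar mass of Na0.71Ca0.29Al1.29Si2.71O8: 0.71*22.99 + 0.29*40.078 + 1.29*26.982 + 2.71*28.085 + 8*15.999 = 266.855 g/mol.
Mass of Si per formula unit: 2.71 × 28.085 = 76.110 g.
Weight fraction Si = 76.110 / 266.855 = 0.2852.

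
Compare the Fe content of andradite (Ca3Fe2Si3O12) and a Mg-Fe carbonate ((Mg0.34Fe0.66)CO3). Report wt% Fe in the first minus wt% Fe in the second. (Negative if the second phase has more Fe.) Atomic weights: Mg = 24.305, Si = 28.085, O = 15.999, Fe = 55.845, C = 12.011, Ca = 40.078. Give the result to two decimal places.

-13.08 percentage points

First mineral: 111.690 g Fe in 508.167 g formula = 21.98 wt% Fe.
Second mineral: 36.858 g Fe in 105.129 g formula = 35.06 wt% Fe.
21.98% − 35.06% gives a difference of -13.08 percentage points.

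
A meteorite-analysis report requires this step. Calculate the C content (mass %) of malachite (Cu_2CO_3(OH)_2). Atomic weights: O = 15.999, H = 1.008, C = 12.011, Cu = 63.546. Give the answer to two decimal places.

M(Cu_2CO_3(OH)_2) = 221.114 g/mol.
C contributes 1 × 12.011 = 12.011 g per mole.
12.011/221.114 = 0.0543 → 5.43%.

5.43 mass %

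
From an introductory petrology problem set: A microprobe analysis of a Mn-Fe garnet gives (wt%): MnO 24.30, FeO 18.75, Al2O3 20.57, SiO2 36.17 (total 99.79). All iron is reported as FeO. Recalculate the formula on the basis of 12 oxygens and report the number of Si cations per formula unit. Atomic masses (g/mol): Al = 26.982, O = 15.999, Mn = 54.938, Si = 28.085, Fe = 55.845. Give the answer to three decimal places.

2.994 Si apfu

MnO (M=70.937): mol = 0.34256; Mn = 0.34256, O = 0.34256.
FeO (M=71.844): mol = 0.26098; Fe = 0.26098, O = 0.26098.
Al2O3 (M=101.961): mol = 0.20174; Al = 0.40348, O = 0.60522.
SiO2 (M=60.083): mol = 0.60200; Si = 0.60200, O = 1.20400.
ΣO = 2.41276; factor = 12/ΣO = 4.97356.
Si apfu = 0.60200 × 4.97356 = 2.994.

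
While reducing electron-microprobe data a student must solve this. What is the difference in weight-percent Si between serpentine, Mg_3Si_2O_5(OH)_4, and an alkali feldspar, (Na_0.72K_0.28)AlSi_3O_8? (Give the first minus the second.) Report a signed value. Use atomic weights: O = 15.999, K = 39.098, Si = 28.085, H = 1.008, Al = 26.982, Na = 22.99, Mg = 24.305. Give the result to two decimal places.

-11.32 percentage points

Si in Mg_3Si_2O_5(OH)_4: molar mass 277.108 g/mol; 2×28.085 = 56.170 g → 20.27 wt%.
Si in (Na_0.72K_0.28)AlSi_3O_8: molar mass 266.729 g/mol; 3×28.085 = 84.255 g → 31.59 wt%.
Difference = 20.27 − 31.59 = -11.32 percentage points.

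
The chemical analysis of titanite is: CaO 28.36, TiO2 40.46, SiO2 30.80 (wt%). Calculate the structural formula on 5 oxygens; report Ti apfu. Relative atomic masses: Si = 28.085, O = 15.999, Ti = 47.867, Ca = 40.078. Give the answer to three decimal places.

0.996 Ti apfu

CaO (M=56.077): mol = 0.50573; Ca = 0.50573, O = 0.50573.
TiO2 (M=79.865): mol = 0.50660; Ti = 0.50660, O = 1.01320.
SiO2 (M=60.083): mol = 0.51262; Si = 0.51262, O = 1.02524.
ΣO = 2.54417; factor = 5/ΣO = 1.96528.
Ti apfu = 0.50660 × 1.96528 = 0.996.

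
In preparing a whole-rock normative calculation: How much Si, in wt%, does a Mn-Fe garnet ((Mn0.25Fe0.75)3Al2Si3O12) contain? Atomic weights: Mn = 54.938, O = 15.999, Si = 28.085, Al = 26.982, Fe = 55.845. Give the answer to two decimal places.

Formula mass = 0.75·54.938 + 2.25·55.845 + 2·26.982 + 3·28.085 + 12·15.999 = 497.062 g/mol, of which 84.255 g is Si.
So Si makes up 84.255/497.062 = 0.1695 of the mass, i.e. 16.95%.

16.95 wt%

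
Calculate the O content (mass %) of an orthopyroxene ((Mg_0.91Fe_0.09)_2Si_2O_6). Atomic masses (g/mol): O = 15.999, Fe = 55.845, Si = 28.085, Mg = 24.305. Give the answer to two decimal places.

Formula mass = 1.82·24.305 + 0.18·55.845 + 2·28.085 + 6·15.999 = 206.451 g/mol, of which 95.994 g is O.
So O makes up 95.994/206.451 = 0.4650 of the mass, i.e. 46.50%.

46.50 mass %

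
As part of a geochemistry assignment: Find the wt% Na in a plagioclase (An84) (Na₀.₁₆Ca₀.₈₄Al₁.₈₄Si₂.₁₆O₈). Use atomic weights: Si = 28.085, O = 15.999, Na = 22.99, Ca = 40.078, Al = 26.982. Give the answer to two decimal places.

1.33 wt%

M(Na₀.₁₆Ca₀.₈₄Al₁.₈₄Si₂.₁₆O₈) = 275.646 g/mol.
Na contributes 0.16 × 22.99 = 3.678 g per mole.
3.678/275.646 = 0.0133 → 1.33%.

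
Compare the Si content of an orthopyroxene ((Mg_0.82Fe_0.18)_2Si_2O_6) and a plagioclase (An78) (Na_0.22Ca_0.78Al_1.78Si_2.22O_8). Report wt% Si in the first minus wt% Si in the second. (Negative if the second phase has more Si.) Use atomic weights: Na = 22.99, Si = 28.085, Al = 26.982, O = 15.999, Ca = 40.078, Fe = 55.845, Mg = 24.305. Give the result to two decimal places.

3.78 percentage points

M((Mg_0.82Fe_0.18)_2Si_2O_6) = 212.128 g/mol, so wt% Si = 56.170/212.128 × 100 = 26.48%.
M(Na_0.22Ca_0.78Al_1.78Si_2.22O_8) = 274.687 g/mol, so wt% Si = 62.349/274.687 × 100 = 22.70%.
26.48 − 22.70 = 3.78 pp.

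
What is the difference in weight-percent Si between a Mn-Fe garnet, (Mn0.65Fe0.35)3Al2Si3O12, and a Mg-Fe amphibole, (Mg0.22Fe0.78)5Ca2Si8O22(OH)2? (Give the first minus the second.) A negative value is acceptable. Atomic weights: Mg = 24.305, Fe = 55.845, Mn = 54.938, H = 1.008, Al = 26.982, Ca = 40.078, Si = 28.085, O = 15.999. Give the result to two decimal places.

Si in (Mn0.65Fe0.35)3Al2Si3O12: molar mass 495.973 g/mol; 3×28.085 = 84.255 g → 16.99 wt%.
Si in (Mg0.22Fe0.78)5Ca2Si8O22(OH)2: molar mass 935.359 g/mol; 8×28.085 = 224.680 g → 24.02 wt%.
Difference = 16.99 − 24.02 = -7.03 percentage points.

-7.03 percentage points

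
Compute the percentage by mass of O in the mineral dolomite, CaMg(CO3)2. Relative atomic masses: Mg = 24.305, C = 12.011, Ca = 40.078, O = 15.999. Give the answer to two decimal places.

Formula mass = 1×40.078 + 1×24.305 + 2×12.011 + 6×15.999 = 184.399 g/mol, of which 95.994 g is O.
So O makes up 95.994/184.399 = 0.5206 of the mass, i.e. 52.06%.

52.06 weight percent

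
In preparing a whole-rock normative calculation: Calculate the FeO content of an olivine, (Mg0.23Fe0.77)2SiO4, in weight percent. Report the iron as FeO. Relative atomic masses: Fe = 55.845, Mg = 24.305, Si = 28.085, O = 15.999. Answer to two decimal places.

58.46 wt%

M((Mg0.23Fe0.77)2SiO4) = 189.263 g/mol; M(FeO) = 71.844 g/mol.
Moles FeO per formula unit = 1.54 Fe ÷ 1 = 1.5400.
FeO fraction = (1.5400 × 71.844) / 189.263 = 110.640/189.263 = 0.5846.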